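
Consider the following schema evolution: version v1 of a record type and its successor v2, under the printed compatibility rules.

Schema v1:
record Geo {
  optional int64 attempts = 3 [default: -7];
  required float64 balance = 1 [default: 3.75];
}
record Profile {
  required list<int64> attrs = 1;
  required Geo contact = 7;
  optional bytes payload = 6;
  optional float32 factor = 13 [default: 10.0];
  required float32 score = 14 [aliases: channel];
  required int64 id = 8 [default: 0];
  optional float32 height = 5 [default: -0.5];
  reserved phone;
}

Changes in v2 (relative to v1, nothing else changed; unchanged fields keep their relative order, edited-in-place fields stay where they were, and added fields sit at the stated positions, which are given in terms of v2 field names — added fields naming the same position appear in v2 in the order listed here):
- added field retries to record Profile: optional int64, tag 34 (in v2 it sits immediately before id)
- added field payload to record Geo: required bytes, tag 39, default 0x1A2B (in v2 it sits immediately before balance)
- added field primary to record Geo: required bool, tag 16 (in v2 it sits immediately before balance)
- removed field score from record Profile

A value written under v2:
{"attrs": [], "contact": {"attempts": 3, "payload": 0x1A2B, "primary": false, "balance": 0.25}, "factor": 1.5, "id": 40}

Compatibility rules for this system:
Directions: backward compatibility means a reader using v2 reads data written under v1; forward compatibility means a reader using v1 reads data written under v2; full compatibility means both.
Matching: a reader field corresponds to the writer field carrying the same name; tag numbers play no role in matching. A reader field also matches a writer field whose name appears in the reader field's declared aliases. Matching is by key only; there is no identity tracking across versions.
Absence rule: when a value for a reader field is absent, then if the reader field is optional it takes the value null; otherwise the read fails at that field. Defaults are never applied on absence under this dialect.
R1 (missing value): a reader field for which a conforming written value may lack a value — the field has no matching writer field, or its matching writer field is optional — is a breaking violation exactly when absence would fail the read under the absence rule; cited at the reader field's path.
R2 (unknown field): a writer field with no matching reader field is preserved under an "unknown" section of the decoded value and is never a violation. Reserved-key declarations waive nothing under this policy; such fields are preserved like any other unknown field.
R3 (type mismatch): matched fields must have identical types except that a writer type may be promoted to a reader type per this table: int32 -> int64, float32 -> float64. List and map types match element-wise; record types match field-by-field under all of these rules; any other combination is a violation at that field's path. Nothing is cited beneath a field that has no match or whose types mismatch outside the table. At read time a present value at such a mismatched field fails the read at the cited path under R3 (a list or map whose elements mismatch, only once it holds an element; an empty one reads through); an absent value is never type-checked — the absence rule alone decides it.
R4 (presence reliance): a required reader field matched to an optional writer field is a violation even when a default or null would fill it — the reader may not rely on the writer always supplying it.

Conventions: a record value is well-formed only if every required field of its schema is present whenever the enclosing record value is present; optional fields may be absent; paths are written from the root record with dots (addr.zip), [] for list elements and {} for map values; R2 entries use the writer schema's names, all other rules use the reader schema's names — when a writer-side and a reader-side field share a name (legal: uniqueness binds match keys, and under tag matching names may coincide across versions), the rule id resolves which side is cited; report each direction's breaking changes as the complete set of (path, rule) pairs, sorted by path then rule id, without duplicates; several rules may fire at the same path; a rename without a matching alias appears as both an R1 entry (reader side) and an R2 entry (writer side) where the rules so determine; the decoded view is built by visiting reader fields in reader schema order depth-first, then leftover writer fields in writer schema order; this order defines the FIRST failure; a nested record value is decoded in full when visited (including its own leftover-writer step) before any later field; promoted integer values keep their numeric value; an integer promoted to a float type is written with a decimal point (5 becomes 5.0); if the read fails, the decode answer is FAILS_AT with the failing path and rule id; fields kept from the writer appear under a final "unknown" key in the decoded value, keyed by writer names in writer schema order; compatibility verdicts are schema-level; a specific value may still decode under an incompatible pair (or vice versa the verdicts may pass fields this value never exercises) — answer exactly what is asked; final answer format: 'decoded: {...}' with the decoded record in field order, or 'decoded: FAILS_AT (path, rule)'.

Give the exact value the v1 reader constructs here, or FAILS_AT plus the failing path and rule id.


arrows below run writer -> reader for Profile
migrating the Profile value to v1:
  attrs := []
  contact.attempts := 3
  contact.balance := 0.25
  writer contact.payload: kept under "unknown"
  writer contact.primary: kept under "unknown"
  payload := null (absent, optional -> null)
  factor := 1.5
  read fails at score under R1 (no fill)
  => FAILS_AT (score, R1)
the rest of the Profile diff is inert for this question:
  added field primary to record Geo: required bool, tag 16 (in v2 it sits immediately before balance) -> schema-level compatibility only; this Profile value's decode is unchanged
  added field payload to record Geo: required bytes, tag 39, default 0x1A2B (in v2 it sits immediately before balance) -> schema-level compatibility only; this Profile value's decode is unchanged
  added field retries to record Profile: optional int64, tag 34 (in v2 it sits immediately before id) -> inert under this dialect — no rule fires on Profile and the result does not move

decoded: FAILS_AT (score, R1)


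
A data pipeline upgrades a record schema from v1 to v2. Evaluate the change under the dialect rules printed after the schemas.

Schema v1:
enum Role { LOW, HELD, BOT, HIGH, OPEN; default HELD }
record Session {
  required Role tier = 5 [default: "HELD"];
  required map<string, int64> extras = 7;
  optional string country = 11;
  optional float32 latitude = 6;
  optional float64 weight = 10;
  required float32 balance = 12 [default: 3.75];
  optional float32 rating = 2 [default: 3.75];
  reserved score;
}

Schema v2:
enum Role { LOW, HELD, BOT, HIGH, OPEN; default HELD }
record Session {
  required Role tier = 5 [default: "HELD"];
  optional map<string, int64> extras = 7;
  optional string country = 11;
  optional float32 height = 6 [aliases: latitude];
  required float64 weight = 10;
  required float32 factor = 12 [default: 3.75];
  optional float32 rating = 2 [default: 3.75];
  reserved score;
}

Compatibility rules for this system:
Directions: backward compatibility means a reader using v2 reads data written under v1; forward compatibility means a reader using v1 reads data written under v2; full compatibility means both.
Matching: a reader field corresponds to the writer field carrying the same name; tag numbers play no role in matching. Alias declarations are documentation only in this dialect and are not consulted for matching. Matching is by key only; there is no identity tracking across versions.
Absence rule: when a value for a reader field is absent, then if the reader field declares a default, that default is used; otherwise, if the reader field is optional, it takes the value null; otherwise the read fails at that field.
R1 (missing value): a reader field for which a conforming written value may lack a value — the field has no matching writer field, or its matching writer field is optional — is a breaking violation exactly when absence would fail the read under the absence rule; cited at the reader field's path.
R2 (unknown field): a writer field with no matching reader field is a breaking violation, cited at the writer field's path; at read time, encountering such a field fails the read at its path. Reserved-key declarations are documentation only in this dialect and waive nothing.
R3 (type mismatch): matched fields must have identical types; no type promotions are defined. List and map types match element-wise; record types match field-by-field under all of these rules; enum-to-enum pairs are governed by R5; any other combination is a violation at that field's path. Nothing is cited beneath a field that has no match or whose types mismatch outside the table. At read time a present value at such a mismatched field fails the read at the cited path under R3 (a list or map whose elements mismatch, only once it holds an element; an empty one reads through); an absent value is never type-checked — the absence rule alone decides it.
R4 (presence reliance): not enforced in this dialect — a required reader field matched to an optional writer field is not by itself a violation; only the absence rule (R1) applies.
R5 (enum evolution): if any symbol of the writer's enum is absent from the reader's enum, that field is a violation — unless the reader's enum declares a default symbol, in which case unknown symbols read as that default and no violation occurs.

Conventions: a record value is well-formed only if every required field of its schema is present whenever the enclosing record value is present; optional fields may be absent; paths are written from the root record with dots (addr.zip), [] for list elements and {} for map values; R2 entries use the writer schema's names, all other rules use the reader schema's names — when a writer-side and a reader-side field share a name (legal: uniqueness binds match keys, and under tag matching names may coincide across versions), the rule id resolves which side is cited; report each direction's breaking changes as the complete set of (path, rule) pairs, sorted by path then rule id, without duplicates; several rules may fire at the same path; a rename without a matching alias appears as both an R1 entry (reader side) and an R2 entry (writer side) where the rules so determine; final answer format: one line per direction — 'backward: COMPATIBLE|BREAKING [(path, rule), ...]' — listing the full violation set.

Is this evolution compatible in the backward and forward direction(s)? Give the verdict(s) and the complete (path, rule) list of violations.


arrows below run writer -> reader for Session
backward for Session (reader v2, writer v1):
  writer required, Role -> Role: reader tier maps from writer tier
  writer required, map<string, int64> -> map<string, int64>: reader extras maps from writer extras
  writer optional, string -> string: reader country maps from writer country
  height: no writer match
  writer optional, float64 -> float64: reader weight maps from writer weight
  factor: no writer match
  writer optional, float32 -> float32: reader rating maps from writer rating
  writer latitude: unknown to reader
  writer balance: unknown to reader
  breaking: (balance, R2)
  breaking: (latitude, R2)
  breaking: (weight, R1)
  => 3 violation(s): backward is BREAKING for Session
forward for Session (reader v1, writer v2):
  writer required, Role -> Role: reader tier maps from writer tier
  writer optional, map<string, int64> -> map<string, int64>: reader extras maps from writer extras
  writer optional, string -> string: reader country maps from writer country
  latitude: no writer match
  writer required, float64 -> float64: reader weight maps from writer weight
  balance: no writer match
  writer optional, float32 -> float32: reader rating maps from writer rating
  writer height: unknown to reader
  writer factor: unknown to reader
  breaking: (extras, R1)
  breaking: (factor, R2)
  breaking: (height, R2)
  => 3 violation(s): forward is BREAKING for Session

backward: BREAKING [(balance, R2), (latitude, R2), (weight, R1)]; forward: BREAKING [(extras, R1), (factor, R2), (height, R2)]


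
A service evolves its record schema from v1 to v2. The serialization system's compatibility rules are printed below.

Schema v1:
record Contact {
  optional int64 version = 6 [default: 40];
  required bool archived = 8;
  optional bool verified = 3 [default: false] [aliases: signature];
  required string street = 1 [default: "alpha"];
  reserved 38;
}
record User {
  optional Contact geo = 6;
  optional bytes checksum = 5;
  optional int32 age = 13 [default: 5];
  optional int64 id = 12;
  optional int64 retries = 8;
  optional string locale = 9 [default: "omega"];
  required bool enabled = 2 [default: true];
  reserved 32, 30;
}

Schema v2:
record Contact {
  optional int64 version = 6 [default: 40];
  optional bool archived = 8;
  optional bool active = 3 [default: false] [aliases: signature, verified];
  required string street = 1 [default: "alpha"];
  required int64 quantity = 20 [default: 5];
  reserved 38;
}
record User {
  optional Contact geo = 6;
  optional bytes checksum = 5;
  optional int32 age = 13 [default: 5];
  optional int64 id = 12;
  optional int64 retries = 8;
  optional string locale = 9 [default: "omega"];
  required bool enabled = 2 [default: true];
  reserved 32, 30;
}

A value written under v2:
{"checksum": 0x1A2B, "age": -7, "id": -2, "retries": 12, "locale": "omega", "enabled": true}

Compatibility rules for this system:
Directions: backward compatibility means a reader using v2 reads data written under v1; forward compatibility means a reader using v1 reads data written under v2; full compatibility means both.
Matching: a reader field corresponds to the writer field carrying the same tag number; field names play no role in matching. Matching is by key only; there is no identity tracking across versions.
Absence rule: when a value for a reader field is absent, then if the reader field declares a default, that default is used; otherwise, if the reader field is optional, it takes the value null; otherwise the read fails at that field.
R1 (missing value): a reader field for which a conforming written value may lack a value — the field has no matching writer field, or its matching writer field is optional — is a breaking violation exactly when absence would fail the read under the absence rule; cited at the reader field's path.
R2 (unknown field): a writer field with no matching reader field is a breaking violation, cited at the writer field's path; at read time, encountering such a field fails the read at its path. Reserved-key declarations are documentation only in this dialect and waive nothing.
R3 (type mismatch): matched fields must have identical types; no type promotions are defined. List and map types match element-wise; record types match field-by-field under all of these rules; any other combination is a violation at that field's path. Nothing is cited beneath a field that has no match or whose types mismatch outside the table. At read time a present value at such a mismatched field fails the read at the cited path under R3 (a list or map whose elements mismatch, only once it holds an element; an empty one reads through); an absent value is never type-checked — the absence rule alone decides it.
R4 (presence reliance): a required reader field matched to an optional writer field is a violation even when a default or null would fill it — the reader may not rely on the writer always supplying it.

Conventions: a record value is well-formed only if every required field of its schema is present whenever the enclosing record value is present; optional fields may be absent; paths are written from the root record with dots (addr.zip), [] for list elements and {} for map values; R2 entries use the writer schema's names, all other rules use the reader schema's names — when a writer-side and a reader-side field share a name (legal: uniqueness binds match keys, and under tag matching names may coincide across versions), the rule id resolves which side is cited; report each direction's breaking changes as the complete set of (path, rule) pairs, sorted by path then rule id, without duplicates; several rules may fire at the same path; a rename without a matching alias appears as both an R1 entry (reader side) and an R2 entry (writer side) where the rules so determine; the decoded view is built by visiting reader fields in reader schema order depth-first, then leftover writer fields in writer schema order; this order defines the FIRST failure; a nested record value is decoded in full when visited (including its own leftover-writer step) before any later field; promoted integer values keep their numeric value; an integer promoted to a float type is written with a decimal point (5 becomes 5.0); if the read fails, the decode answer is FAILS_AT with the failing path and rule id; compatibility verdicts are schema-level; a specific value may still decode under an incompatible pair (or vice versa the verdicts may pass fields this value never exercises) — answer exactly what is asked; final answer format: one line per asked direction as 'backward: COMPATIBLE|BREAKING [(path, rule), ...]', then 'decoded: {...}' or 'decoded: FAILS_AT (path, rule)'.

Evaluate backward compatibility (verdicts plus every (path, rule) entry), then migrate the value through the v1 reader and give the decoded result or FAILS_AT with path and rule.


backward: COMPATIBLE []; decoded: {"geo": null, "checksum": 0x1A2B, "age": -7, "id": -2, "retries": 12, "locale": "omega", "enabled": true}

the writer's type comes first in each User pair
backward for User (reader v2, writer v1):
  geo: Contact -> Contact, writer optional; from geo
  checksum: bytes -> bytes, writer optional; from checksum
  age: int32 -> int32, writer optional; from age
  id: int64 -> int64, writer optional; from id
  retries: int64 -> int64, writer optional; from retries
  locale: string -> string, writer optional; from locale
  enabled: bool -> bool, writer required; from enabled
  geo.version: int64 -> int64, writer optional; from geo.version
  geo.archived: bool -> bool, writer required; from geo.archived
  geo.active: bool -> bool, writer optional; from geo.verified
  geo.street: string -> string, writer required; from geo.street
  geo.quantity: no writer-side match
  nothing fires on User: backward is COMPATIBLE
migrating the User value to v1:
  geo := null (absent, optional -> null)
  checksum := 0x1A2B
  age := -7
  id := -2
  retries := 12
  locale := "omega"
  enabled := true
  => decoded: {"geo": null, "checksum": 0x1A2B, "age": -7, "id": -2, "retries": 12, "locale": "omega", "enabled": true}
ruling out the remaining User differences:
  added field quantity to record Contact: required int64, tag 20, default 5 (in v2 it sits last) -> matters only for User's forward compatibility — outside the asked direction
  field archived in record Contact: required changed to optional -> matters only for User's forward compatibility — outside the asked direction
  renamed field verified to active in record Contact (alias verified declared on the renamed field) -> no rule fires on it in User's dialect; the asked verdict holds


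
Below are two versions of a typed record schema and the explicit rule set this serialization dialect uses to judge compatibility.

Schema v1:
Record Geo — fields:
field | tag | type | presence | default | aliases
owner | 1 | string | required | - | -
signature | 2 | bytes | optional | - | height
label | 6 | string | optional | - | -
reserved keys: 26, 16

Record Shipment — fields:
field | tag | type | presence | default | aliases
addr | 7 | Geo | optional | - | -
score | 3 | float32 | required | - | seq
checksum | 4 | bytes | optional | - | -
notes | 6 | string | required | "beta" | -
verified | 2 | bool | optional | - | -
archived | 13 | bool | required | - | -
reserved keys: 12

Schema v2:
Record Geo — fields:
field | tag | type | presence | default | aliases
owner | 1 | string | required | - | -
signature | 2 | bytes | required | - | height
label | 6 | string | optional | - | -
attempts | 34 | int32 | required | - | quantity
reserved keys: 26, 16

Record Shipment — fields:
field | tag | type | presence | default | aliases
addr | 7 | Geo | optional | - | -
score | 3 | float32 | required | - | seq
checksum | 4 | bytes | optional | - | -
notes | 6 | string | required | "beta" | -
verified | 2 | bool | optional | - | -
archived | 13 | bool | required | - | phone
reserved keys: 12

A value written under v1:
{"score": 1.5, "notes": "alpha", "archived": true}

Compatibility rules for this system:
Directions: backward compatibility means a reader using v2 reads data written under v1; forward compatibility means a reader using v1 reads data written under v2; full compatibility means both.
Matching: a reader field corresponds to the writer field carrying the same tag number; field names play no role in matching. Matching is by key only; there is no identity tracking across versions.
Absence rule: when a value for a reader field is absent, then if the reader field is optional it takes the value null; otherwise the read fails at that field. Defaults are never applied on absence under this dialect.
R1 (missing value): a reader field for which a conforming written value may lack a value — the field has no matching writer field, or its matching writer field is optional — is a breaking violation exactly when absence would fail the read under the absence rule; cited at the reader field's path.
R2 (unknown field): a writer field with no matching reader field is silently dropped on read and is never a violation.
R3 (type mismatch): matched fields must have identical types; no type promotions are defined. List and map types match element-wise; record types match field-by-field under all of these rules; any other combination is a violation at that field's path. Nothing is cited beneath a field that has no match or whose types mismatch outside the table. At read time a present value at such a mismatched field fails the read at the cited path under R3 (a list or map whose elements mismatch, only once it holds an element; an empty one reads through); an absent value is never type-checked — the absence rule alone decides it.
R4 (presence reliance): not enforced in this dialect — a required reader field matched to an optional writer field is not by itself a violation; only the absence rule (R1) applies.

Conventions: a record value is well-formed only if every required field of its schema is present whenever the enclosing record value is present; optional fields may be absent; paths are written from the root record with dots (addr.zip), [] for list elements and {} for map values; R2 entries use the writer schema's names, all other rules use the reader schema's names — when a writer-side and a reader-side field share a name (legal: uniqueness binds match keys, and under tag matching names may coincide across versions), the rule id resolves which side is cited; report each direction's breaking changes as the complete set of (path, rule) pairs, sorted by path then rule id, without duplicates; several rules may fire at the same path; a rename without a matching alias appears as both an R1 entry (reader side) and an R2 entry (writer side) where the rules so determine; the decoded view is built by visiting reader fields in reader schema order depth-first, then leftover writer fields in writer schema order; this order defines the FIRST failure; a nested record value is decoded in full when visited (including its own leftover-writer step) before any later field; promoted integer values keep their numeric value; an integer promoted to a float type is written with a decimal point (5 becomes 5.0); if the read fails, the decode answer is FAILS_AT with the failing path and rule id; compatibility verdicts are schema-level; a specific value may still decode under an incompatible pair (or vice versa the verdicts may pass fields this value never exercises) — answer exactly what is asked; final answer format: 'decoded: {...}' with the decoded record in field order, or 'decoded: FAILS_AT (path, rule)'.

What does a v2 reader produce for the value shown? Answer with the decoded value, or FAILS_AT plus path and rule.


in Shipment below, arrows point writer -> reader
decode (reader v2):
  addr := null (not supplied -> null)
  score := 1.5
  checksum := null (not supplied -> null)
  notes := "alpha"
  verified := null (not supplied -> null)
  archived := true
  => decoded: {"addr": null, "score": 1.5, "checksum": null, "notes": "alpha", "verified": null, "archived": true}
checking off the Shipment differences that do not matter here:
  added field attempts to record Geo: required int32, tag 34 (in v2 it sits last) -> schema-level compatibility only; this Shipment value's decode is unchanged
  field signature in record Geo: optional changed to required -> schema-level compatibility only; this Shipment value's decode is unchanged

decoded: {"addr": null, "score": 1.5, "checksum": null, "notes": "alpha", "verified": null, "archived": true}


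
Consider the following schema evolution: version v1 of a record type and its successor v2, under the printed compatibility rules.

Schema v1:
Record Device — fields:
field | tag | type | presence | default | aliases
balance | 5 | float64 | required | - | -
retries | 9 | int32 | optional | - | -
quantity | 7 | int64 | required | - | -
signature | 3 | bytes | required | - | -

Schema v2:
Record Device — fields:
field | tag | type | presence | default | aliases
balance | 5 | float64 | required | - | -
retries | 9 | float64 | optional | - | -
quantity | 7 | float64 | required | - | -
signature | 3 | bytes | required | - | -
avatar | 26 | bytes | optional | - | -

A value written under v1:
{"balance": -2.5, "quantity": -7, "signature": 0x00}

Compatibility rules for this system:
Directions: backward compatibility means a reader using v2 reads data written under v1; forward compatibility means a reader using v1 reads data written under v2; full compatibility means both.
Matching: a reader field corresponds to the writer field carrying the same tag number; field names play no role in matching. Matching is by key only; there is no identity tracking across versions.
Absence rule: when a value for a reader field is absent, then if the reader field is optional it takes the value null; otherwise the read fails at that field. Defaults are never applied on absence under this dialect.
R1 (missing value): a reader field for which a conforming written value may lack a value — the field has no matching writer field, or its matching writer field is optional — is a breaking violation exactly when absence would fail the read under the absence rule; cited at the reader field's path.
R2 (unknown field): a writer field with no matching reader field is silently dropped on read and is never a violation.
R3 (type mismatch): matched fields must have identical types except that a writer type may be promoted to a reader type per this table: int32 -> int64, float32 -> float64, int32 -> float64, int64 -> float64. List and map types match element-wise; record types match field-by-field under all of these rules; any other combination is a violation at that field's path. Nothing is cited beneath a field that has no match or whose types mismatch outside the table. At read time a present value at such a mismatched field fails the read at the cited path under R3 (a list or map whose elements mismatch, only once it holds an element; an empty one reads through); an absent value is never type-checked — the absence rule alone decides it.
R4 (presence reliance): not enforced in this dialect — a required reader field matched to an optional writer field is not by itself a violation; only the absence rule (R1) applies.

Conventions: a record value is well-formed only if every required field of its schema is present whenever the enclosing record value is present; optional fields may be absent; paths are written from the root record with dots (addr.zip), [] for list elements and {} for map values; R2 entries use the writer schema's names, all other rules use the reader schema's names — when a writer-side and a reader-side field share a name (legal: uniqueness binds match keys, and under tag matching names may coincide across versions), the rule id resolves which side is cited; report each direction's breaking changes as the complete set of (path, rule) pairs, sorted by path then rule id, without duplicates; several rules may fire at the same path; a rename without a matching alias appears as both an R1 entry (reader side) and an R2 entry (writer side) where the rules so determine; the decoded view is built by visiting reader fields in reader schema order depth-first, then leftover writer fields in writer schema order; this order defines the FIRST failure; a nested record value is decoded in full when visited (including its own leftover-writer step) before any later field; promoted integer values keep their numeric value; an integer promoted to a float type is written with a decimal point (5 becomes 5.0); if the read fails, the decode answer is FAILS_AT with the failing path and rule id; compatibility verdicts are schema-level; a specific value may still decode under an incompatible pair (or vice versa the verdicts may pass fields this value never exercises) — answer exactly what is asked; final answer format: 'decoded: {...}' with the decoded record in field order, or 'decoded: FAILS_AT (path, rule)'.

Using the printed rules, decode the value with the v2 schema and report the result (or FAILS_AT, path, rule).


arrows below run writer -> reader for Device
migrating the Device value to v2:
  balance := -2.5
  retries := null (not supplied -> null)
  quantity := -7.0 (int64 -> float64)
  signature := 0x00
  avatar := null (not supplied -> null)
  => decoded: {"balance": -2.5, "retries": null, "quantity": -7.0, "signature": 0x00, "avatar": null}
the rest of the Device diff is inert for this question:
  field retries in record Device: type int32 changed to float64 -> changes Device's schema-level verdicts only — the decode of this value is the same
  field quantity in record Device: type int64 changed to float64 -> changes Device's schema-level verdicts only — the decode of this value is the same

decoded: {"balance": -2.5, "retries": null, "quantity": -7.0, "signature": 0x00, "avatar": null}


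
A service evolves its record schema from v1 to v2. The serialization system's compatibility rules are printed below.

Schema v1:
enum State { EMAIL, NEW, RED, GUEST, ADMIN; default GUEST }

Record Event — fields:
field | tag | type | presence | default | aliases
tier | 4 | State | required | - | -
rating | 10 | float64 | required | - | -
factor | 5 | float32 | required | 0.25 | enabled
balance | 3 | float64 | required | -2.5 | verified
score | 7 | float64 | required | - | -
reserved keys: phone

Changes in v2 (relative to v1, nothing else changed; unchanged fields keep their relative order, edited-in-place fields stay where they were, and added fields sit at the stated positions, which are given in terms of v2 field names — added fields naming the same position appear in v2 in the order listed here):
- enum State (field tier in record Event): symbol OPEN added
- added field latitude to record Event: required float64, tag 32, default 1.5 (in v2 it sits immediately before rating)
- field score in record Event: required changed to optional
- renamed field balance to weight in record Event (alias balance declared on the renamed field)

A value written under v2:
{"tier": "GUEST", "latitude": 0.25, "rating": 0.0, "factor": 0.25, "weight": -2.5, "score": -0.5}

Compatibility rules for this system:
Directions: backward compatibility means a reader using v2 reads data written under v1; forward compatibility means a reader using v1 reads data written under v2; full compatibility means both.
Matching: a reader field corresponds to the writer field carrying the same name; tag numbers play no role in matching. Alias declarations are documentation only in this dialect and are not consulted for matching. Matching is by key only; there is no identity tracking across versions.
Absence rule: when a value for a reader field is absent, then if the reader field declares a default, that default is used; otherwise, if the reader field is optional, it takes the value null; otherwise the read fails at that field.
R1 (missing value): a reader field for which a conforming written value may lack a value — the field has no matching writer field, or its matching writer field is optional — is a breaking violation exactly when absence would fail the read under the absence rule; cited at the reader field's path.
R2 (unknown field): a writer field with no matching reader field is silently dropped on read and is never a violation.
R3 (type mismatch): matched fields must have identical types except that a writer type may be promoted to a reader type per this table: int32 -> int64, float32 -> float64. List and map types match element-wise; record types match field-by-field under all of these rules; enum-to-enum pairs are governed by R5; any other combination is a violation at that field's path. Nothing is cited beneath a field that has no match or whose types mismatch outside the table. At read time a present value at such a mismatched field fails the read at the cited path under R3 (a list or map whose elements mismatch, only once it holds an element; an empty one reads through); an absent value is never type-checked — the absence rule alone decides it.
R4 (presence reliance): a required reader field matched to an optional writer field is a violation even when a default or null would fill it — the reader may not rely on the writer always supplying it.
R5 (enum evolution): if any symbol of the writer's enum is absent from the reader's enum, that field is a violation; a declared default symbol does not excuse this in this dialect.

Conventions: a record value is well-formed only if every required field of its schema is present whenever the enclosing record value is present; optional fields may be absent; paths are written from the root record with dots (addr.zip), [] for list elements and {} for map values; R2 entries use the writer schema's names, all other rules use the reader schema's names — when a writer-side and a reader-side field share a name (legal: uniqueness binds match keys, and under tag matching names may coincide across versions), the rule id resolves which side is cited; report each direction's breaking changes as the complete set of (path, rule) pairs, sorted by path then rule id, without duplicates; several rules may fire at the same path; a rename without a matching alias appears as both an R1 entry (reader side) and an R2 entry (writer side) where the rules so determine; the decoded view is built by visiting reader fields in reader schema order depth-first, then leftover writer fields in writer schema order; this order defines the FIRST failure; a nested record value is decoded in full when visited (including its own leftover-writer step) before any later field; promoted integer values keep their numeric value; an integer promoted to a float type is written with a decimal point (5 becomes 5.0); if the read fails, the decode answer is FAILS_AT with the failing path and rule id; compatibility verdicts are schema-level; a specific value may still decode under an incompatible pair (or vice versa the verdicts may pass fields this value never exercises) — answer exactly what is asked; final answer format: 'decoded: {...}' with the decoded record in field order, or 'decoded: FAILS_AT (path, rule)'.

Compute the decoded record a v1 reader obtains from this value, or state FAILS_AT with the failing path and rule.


decoded: {"tier": "GUEST", "rating": 0.0, "factor": 0.25, "balance": -2.5, "score": -0.5}

the writer's type comes first in each Event pair
decode walk for Event under reader schema v1:
  tier := "GUEST"
  rating := 0.0
  factor := 0.25
  balance := -2.5 (absent -> default)
  score := -0.5
  writer latitude: unknown -> dropped
  writer weight: unknown -> dropped
  => decoded: {"tier": "GUEST", "rating": 0.0, "factor": 0.25, "balance": -2.5, "score": -0.5}
remaining Event differences; none change what is asked:
  enum State (field tier in record Event): symbol OPEN added -> matters for Event compatibility verdicts, not for this value's decode
  added field latitude to record Event: required float64, tag 32, default 1.5 (in v2 it sits immediately before rating) -> no rule fires on it and the decoded Event view is identical with or without it
  field score in record Event: required changed to optional -> matters for Event compatibility verdicts, not for this value's decode
  renamed field balance to weight in record Event (alias balance declared on the renamed field) -> no rule fires on it and the decoded Event view is identical with or without it


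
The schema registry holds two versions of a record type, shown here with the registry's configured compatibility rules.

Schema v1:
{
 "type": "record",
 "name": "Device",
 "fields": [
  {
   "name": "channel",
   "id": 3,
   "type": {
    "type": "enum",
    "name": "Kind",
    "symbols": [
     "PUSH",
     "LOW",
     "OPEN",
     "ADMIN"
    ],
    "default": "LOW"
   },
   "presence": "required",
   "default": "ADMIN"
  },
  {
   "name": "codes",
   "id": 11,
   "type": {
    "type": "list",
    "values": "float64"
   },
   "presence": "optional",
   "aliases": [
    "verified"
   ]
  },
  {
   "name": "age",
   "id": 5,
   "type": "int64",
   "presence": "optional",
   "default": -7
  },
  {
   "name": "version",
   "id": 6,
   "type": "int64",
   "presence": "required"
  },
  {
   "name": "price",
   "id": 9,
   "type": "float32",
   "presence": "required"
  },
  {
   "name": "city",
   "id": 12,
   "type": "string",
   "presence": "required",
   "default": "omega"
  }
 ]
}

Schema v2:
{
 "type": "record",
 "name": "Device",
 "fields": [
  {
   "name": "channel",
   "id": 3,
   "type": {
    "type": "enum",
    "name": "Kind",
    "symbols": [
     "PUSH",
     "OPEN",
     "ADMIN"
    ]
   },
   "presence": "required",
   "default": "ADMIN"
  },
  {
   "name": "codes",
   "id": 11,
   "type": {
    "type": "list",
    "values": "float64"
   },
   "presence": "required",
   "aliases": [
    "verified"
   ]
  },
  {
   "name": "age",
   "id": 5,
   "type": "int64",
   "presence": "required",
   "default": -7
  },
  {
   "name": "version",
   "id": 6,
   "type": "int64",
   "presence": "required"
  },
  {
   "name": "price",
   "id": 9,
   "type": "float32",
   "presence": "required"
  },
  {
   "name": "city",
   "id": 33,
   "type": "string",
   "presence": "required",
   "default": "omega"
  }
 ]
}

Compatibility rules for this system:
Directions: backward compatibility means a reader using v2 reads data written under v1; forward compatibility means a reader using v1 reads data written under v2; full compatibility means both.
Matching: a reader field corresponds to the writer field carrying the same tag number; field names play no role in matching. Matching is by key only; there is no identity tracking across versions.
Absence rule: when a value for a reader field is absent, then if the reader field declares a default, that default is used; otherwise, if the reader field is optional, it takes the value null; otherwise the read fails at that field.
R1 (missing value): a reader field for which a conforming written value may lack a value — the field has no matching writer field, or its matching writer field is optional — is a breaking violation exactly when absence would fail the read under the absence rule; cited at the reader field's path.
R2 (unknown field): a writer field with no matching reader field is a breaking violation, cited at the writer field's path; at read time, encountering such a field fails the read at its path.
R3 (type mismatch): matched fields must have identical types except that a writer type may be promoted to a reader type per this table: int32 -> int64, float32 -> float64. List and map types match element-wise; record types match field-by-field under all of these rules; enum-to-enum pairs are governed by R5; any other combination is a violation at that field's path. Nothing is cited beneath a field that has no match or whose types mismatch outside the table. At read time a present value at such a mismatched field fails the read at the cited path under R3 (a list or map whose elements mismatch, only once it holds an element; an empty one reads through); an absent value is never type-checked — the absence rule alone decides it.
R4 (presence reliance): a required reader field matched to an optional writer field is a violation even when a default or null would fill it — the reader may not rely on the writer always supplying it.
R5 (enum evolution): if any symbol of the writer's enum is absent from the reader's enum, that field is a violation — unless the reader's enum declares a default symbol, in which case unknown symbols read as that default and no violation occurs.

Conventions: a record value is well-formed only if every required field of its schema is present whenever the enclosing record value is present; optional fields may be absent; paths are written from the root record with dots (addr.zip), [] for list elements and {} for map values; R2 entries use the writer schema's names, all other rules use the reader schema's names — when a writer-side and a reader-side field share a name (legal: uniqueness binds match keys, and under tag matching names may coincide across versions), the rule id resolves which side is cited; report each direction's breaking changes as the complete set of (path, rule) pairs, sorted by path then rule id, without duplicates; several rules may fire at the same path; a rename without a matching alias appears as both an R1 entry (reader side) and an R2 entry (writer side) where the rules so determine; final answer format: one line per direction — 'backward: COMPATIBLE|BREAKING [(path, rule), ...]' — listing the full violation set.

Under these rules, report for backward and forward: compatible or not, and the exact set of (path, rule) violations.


the writer's type comes first in each Device pair
backward for Device (reader v2, writer v1):
  Kind -> Kind, writer required: channel aligns to channel
  list<float64> -> list<float64>, writer optional: codes aligns to codes
  int64 -> int64, writer optional: age aligns to age
  int64 -> int64, writer required: version aligns to version
  float32 -> float32, writer required: price aligns to price
  city: no writer match
  writer city: unknown to reader
  R4 fires at age
  R5 fires at channel
  R2 fires at city
  R1 fires at codes
  R4 fires at codes
  => backward: BREAKING (5)
forward for Device (reader v1, writer v2):
  Kind -> Kind, writer required: channel aligns to channel
  list<float64> -> list<float64>, writer required: codes aligns to codes
  int64 -> int64, writer required: age aligns to age
  int64 -> int64, writer required: version aligns to version
  float32 -> float32, writer required: price aligns to price
  city: no writer match
  writer city: unknown to reader
  R2 fires at city
  => forward: BREAKING (1)

backward: BREAKING [(age, R4), (channel, R5), (city, R2), (codes, R1), (codes, R4)]; forward: BREAKING [(city, R2)]
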